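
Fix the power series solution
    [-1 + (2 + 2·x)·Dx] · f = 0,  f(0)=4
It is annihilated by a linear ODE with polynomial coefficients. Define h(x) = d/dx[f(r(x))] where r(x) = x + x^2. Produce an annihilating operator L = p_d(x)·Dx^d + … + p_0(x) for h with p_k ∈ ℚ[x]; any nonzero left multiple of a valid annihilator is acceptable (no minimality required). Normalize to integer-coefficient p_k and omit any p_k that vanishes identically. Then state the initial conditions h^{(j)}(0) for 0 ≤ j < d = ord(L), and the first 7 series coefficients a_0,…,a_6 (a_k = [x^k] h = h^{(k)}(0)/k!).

L = 3 + (-2 - 6·x - 6·x^2 - 4·x^3)·Dx  (order 1).
h: a_k = 2, 3, -9/4, 3/8, 75/64, -171/128, 147/512, …
ICs: h(0) = 2.

f: a_k = 4, 2, -1/2, 1/4, -5/32, 7/64, -21/256, …
h₀=f(r): pull back L_f along r ⇒ L₀.
h₀' ⇒ L via d/dx closure of L₀.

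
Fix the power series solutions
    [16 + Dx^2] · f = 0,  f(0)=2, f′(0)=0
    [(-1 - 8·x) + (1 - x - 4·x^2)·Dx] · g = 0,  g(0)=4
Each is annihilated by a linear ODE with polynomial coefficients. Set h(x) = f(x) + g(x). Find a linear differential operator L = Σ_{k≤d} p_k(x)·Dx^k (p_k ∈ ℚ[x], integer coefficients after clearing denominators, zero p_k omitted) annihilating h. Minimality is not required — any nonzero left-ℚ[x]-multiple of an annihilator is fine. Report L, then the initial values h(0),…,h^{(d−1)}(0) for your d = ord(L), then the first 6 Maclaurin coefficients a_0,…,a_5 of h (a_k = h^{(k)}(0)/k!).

L = (-560 - 4608·x - 1664·x^2 - 6144·x^3 - 10240·x^4 - 16384·x^5) + (208 - 272·x - 896·x^2 + 1408·x^3 + 1536·x^4 - 6144·x^5 - 8192·x^6)·Dx + (-35 - 288·x - 104·x^2 - 384·x^3 - 640·x^4 - 1024·x^5)·Dx^2 + (13 - 17·x - 56·x^2 + 88·x^3 + 96·x^4 - 384·x^5 - 512·x^6)·Dx^3  (order 3).
h: a_k = 6, 4, 4, 36, 412/3, 260, …
ICs: h(0) = 6, h′(0) = 4, h′′(0) = 8.

f: a_k = 2, 0, -16, 0, 64/3, 0, …
g: a_k = 4, 4, 20, 36, 116, 260, …
h₀=f+g: left-lcm gives L₀, ord ≤ 3.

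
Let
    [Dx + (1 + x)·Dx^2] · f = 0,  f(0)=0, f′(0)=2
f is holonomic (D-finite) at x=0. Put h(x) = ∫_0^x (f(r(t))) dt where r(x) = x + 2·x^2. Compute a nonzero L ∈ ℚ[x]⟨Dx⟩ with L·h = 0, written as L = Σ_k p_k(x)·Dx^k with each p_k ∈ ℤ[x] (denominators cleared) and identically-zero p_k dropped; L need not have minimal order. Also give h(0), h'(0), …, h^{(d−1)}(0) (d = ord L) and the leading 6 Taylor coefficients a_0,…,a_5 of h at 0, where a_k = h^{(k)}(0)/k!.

f: a_k = 0, 2, -1, 2/3, -1/2, 2/5, …
Substitute x→r, Dx→(1/r')Dx; clear ⇒ L₀.
∫: right-multiply L₀ by Dx.
L = (-3 + 4·x + 8·x^2)·Dx^2 + (1 + 5·x + 6·x^2 + 8·x^3)·Dx^3  (order 3).
h: a_k = 0, 0, 1, 1, -5/6, -1/10, …
ICs: h(0) = 0, h′(0) = 0, h′′(0) = 2.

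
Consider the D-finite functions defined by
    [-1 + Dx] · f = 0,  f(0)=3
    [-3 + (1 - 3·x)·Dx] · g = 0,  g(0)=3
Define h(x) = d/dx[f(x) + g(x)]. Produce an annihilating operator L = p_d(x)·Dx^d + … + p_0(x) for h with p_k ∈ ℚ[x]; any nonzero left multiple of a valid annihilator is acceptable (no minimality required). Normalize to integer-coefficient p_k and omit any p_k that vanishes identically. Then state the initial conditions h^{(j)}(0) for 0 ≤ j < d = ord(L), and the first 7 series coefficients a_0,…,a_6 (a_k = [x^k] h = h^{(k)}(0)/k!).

f: a_k = 3, 3, 3/2, 1/2, 1/8, 1/40, 1/240, …
g: a_k = 3, 9, 27, 81, 243, 729, 2187, …
Sum ⇒ L₀ = lclm(L_f,L_g) in ℚ(x)⟨Dx⟩.
h₀' ⇒ L via d/dx closure of L₀.
L = (48 + 18·x) + (-53 - 6·x + 9·x^2)·Dx + (5 - 12·x - 9·x^2)·Dx^2  (order 2).
h: a_k = 12, 57, 489/2, 1945/2, 29161/8, 524881/40, 11022481/240, …
ICs: h(0) = 12, h′(0) = 57.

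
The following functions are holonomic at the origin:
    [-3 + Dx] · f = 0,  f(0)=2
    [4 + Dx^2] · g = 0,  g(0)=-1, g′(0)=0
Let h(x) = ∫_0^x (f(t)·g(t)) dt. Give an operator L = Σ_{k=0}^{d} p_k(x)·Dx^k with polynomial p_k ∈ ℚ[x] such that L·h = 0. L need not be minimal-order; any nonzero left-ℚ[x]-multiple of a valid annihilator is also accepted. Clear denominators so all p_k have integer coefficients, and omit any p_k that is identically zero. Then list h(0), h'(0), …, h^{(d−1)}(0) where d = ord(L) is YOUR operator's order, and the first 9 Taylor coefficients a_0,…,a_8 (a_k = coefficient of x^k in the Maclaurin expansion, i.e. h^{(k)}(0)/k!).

f: a_k = 2, 6, 9, 9, 27/4, 81/20, 81/40, 243/280, 729/2240, …
g: a_k = -1, 0, 2, 0, -2/3, 0, 4/45, 0, -2/315, …
Sym-product of L_f,L_g gives L₀ (≤ ord 2).
h=∫h₀ ⇒ L = L₀·Dx.
L = 13·Dx - 6·Dx^2 + Dx^3  (order 3).
h: a_k = 0, -2, -3, -5/3, 3/4, 119/60, 199/120, 407/504, 1483/6720, …
ICs: h(0) = 0, h′(0) = -2, h′′(0) = -6.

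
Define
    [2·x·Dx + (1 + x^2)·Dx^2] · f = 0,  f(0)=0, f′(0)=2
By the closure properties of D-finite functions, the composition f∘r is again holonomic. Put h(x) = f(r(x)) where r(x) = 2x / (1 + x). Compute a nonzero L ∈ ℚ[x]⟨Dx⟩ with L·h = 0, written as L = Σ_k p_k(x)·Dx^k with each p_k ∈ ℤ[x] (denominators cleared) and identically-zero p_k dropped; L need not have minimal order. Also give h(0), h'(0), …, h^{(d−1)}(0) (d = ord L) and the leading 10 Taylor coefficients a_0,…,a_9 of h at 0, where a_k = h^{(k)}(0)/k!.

L = (2 + 10·x)·Dx + (1 + 2·x + 5·x^2)·Dx^2  (order 2).
h: a_k = 0, 4, -4, -4/3, 12, -76/5, -44/3, 556/7, -84, -1436/9, …
ICs: h(0) = 0, h′(0) = 4.

f: a_k = 0, 2, 0, -2/3, 0, 2/5, 0, -2/7, 0, 2/9, …
h₀=f(r): pull back L_f along r ⇒ L₀.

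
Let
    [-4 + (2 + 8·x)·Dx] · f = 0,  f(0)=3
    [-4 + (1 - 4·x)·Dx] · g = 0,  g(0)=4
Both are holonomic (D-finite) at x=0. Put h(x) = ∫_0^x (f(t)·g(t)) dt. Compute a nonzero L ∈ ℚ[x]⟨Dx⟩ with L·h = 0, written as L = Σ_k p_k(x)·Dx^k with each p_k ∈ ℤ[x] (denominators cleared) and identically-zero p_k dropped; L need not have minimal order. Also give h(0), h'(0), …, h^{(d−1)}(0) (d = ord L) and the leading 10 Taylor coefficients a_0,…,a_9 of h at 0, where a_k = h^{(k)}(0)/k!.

L = (6 + 8·x)·Dx + (-1 + 16·x^2)·Dx^2  (order 2).
h: a_k = 0, 12, 36, 88, 276, 4296/5, 2920, 69072/7, 34932, 369176/3, …
ICs: h(0) = 0, h′(0) = 12.

f: a_k = 3, 6, -6, 12, -30, 84, -252, 792, -2574, 8580, …
g: a_k = 4, 16, 64, 256, 1024, 4096, 16384, 65536, 262144, 1048576, …
Product ⇒ symmetric product L₀, ord ≤ 1.
Integrate: L := L₀·Dx.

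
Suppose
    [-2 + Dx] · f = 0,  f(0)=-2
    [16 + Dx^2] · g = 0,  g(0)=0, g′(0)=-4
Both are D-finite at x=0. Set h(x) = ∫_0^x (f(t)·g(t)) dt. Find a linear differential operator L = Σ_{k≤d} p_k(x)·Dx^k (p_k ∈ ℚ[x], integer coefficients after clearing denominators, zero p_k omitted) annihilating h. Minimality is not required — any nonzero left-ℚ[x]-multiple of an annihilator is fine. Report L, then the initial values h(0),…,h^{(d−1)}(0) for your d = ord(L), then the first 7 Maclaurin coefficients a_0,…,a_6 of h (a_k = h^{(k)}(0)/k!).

f: a_k = -2, -4, -4, -8/3, -4/3, -8/15, -8/45, …
g: a_k = 0, -4, 0, 32/3, 0, -128/15, 0, …
Product ⇒ symmetric product L₀, ord ≤ 2.
h=∫₀ˣh₀: take L = L₀·Dx.
L = 20·Dx - 4·Dx^2 + Dx^3  (order 3).
h: a_k = 0, 0, 4, 16/3, -4/3, -32/5, -152/45, …
ICs: h(0) = 0, h′(0) = 0, h′′(0) = 8.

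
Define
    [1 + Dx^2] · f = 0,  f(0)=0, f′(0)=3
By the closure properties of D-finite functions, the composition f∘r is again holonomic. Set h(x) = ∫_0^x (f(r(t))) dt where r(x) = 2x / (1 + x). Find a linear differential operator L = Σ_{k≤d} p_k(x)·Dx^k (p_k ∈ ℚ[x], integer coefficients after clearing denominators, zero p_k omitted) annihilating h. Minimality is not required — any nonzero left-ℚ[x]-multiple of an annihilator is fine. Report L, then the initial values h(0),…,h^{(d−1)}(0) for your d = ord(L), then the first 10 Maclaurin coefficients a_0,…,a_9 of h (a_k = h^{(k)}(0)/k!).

f: a_k = 0, 3, 0, -1/2, 0, 1/40, 0, -1/1680, 0, 1/120960, …
Substitute x→r, Dx→(1/r')Dx; clear ⇒ L₀.
∫: right-multiply L₀ by Dx.
L = 4·Dx + (2 + 6·x + 6·x^2 + 2·x^3)·Dx^2 + (1 + 4·x + 6·x^2 + 4·x^3 + x^4)·Dx^3  (order 3).
h: a_k = 0, 0, 3, -2, 1/2, 6/5, -43/15, 30/7, -2209/420, 758/135, …
ICs: h(0) = 0, h′(0) = 0, h′′(0) = 6.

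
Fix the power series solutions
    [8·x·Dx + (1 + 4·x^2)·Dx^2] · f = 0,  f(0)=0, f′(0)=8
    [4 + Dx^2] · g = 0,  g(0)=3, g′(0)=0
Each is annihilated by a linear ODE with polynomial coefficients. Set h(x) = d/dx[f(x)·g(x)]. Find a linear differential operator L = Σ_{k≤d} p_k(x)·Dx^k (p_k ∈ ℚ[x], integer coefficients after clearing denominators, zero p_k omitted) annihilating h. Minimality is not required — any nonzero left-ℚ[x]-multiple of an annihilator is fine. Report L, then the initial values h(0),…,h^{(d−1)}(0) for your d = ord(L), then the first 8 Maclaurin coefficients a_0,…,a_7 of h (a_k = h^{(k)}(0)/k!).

L = (880 + 9408·x^2 + 59008·x^4 + 49152·x^6 + 24576·x^8 + 16384·x^10 + 32768·x^12) + (544·x + 9088·x^3 + 35840·x^5 + 40960·x^7 + 40960·x^9 + 32768·x^11)·Dx + (240 + 2720·x^2 + 17088·x^4 + 18944·x^6 + 16384·x^8 + 16384·x^10 + 16384·x^12)·Dx^2 + (136·x + 2272·x^3 + 8960·x^5 + 10240·x^7 + 10240·x^9 + 8192·x^11)·Dx^3 + (5 + 92·x^2 + 584·x^4 + 1664·x^6 + 2560·x^8 + 3072·x^10 + 2048·x^12)·Dx^4  (order 4).
h: a_k = 24, 0, -240, 0, 784, 0, -41632/15, 0, …
ICs: h(0) = 24, h′(0) = 0, h′′(0) = -480, h′′′(0) = 0.

f: a_k = 0, 8, 0, -32/3, 0, 128/5, 0, -512/7, …
g: a_k = 3, 0, -6, 0, 2, 0, -4/15, 0, …
L₀ := L_f ⊗_s L_g (sym. prod.), ord ≤ 4.
Differentiate: ansatz ord ≤ ord L₀ ⇒ L.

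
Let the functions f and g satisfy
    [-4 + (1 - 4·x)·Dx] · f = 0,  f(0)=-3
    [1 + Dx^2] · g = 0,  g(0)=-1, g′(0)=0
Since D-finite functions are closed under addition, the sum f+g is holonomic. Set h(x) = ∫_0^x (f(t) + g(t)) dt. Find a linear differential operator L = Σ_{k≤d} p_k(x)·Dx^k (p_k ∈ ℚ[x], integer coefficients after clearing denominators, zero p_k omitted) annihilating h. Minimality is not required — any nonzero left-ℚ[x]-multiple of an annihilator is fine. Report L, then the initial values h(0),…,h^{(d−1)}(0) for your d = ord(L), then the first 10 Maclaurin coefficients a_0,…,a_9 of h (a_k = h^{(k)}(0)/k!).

f: a_k = -3, -12, -48, -192, -768, -3072, -12288, -49152, -196608, -786432, …
g: a_k = -1, 0, 1/2, 0, -1/24, 0, 1/720, 0, -1/40320, 0, …
Sum ⇒ L₀ = lclm(L_f,L_g) in ℚ(x)⟨Dx⟩.
h=∫₀ˣh₀: take L = L₀·Dx.
L = (388 - 32·x + 64·x^2)·Dx + (-33 + 140·x - 48·x^2 + 64·x^3)·Dx^2 + (388 - 32·x + 64·x^2)·Dx^3 + (-33 + 140·x - 48·x^2 + 64·x^3)·Dx^4  (order 4).
h: a_k = 0, -4, -6, -95/6, -48, -18433/120, -512, -8847359/5040, -6144, -7927234561/362880, …
ICs: h(0) = 0, h′(0) = -4, h′′(0) = -12, h′′′(0) = -95.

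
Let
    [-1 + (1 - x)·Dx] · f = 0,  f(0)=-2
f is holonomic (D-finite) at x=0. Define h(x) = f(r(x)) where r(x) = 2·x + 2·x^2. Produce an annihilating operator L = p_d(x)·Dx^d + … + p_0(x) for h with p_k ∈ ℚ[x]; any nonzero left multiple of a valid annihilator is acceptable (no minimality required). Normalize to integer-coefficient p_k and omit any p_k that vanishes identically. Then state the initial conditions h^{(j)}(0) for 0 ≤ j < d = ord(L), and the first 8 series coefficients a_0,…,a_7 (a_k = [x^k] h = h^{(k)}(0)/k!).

L = (2 + 4·x) + (-1 + 2·x + 2·x^2)·Dx  (order 1).
h: a_k = -2, -4, -12, -32, -88, -240, -656, -1792, …
ICs: h(0) = -2.

f: a_k = -2, -2, -2, -2, -2, -2, -2, -2, …
Substitute x→r, Dx→(1/r')Dx; clear ⇒ L₀.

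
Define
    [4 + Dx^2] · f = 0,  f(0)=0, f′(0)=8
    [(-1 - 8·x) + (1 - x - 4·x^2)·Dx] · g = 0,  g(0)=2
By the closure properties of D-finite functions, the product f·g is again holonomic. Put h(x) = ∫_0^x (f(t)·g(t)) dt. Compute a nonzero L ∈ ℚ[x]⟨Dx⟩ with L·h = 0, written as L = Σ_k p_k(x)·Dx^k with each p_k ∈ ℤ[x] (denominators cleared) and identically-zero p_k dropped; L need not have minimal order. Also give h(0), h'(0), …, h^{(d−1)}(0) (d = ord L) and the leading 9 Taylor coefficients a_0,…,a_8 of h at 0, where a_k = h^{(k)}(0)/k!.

L = (4 + 4·x + 16·x^2)·Dx + (2 + 16·x)·Dx^2 + (-1 + x + 4·x^2)·Dx^3  (order 3).
h: a_k = 0, 0, 8, 16/3, 52/3, 80/3, 344/5, 14192/105, 102262/315, …
ICs: h(0) = 0, h′(0) = 0, h′′(0) = 16.

f: a_k = 0, 8, 0, -16/3, 0, 16/15, 0, -32/315, 0, …
g: a_k = 2, 2, 10, 18, 58, 130, 362, 882, 2330, …
Product ⇒ symmetric product L₀, ord ≤ 2.
Integrate: L := L₀·Dx.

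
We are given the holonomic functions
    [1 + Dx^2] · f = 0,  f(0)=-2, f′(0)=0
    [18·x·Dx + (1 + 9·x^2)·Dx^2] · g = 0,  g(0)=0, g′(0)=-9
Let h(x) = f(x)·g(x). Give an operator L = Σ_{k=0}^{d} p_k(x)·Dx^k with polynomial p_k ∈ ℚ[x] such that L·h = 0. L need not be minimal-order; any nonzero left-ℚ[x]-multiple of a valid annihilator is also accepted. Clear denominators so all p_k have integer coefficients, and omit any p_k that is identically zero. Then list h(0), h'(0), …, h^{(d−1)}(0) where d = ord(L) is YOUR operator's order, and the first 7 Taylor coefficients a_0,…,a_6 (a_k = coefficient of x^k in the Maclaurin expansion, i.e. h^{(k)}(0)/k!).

f: a_k = -2, 0, 1, 0, -1/12, 0, 1/360, …
g: a_k = 0, -9, 0, 27, 0, -729/5, 0, …
Product ⇒ symmetric product L₀, ord ≤ 4.
L = (370 + 9594·x^2 + 4131·x^4 + 2916·x^6 + 6561·x^8) + (684·x + 6804·x^3 + 8748·x^5 + 26244·x^7)·Dx + (380 + 9792·x^2 + 5346·x^4 + 5832·x^6 + 13122·x^8)·Dx^2 + (684·x + 6804·x^3 + 8748·x^5 + 26244·x^7)·Dx^3 + (10 + 198·x^2 + 1215·x^4 + 2916·x^6 + 6561·x^8)·Dx^4  (order 4).
h: a_k = 0, 18, 0, -63, 0, 6387/20, 0, …
ICs: h(0) = 0, h′(0) = 18, h′′(0) = 0, h′′′(0) = -378.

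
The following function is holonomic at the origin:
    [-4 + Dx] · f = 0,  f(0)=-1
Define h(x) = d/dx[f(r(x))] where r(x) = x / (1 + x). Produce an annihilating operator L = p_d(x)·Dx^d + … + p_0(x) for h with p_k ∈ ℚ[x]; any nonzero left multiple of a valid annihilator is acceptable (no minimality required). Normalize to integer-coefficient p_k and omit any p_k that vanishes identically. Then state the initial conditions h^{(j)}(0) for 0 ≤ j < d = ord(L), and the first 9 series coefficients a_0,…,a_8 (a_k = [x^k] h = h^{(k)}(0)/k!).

L = (2 - 2·x) + (-1 - 2·x - x^2)·Dx  (order 1).
h: a_k = -4, -8, 4, 16/3, -28/3, 88/15, 68/45, -2528/315, 3316/315, …
ICs: h(0) = -4.

f: a_k = -1, -4, -8, -32/3, -32/3, -128/15, -256/45, -1024/315, -512/315, …
h₀=f(r): pull back L_f along r ⇒ L₀.
Differentiate: ansatz ord ≤ ord L₀ ⇒ L.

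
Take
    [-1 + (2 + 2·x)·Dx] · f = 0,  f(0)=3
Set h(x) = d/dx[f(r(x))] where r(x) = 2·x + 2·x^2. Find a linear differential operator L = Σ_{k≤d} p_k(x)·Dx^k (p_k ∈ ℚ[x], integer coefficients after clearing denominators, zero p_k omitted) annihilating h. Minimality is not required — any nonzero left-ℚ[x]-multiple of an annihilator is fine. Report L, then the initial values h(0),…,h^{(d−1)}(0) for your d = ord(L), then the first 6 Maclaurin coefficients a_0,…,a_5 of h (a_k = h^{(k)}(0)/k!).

L = 1 + (-1 - 4·x - 6·x^2 - 4·x^3)·Dx  (order 1).
h: a_k = 3, 3, -9/2, 9/2, -15/8, -27/8, …
ICs: h(0) = 3.

f: a_k = 3, 3/2, -3/8, 3/16, -15/128, 21/256, …
Substitute x→r, Dx→(1/r')Dx; clear ⇒ L₀.
Derive L from L₀ (diff closure).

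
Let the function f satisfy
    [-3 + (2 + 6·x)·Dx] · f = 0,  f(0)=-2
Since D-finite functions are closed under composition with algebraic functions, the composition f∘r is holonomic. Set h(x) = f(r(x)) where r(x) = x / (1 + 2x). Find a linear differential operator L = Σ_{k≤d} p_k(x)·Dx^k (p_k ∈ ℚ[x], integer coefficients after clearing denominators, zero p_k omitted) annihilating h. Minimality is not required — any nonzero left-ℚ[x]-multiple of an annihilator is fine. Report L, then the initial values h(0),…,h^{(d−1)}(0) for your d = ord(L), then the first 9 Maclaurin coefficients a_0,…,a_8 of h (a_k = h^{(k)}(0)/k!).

f: a_k = -2, -3, 9/4, -27/8, 405/64, -1701/128, 15309/512, -72171/1024, 2814669/16384, …
Substitute x→r, Dx→(1/r')Dx; clear ⇒ L₀.
L = -3 + (2 + 14·x + 20·x^2)·Dx  (order 1).
h: a_k = -2, -3, 33/4, -195/8, 4965/64, -33909/128, 492501/512, -3761283/1024, 239121645/16384, …
ICs: h(0) = -2.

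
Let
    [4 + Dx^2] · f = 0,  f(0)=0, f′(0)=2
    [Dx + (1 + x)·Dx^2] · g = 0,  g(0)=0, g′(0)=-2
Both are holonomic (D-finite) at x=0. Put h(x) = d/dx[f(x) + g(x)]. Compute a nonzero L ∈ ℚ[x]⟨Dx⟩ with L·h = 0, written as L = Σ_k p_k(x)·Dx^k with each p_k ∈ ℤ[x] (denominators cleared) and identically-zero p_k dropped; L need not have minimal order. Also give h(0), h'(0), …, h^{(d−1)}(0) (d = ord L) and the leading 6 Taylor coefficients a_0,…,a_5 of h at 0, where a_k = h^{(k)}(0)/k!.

L = (20 + 16·x + 8·x^2) + (12 + 28·x + 24·x^2 + 8·x^3)·Dx + (5 + 4·x + 2·x^2)·Dx^2 + (3 + 7·x + 6·x^2 + 2·x^3)·Dx^3  (order 3).
h: a_k = 0, 2, -6, 2, -2/3, 2, …
ICs: h(0) = 0, h′(0) = 2, h′′(0) = -12.

f: a_k = 0, 2, 0, -4/3, 0, 4/15, …
g: a_k = 0, -2, 1, -2/3, 1/2, -2/5, …
Weyl lclm of L_f,L_g ⇒ L₀ (ord ≤ 4).
Differentiate: ansatz ord ≤ ord L₀ ⇒ L.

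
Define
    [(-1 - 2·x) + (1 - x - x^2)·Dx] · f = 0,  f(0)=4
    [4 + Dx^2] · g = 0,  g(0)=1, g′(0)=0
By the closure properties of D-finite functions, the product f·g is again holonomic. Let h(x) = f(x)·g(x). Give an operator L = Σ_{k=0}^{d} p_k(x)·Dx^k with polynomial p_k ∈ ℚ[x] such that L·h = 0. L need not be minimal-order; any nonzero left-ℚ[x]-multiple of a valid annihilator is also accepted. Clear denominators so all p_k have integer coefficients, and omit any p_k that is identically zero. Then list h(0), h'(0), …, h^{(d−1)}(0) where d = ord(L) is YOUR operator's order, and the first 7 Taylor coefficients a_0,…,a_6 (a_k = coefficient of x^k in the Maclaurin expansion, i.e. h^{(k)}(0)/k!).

L = (-2 + 4·x + 4·x^2) + (2 + 4·x)·Dx + (-1 + x + x^2)·Dx^2  (order 2).
h: a_k = 4, 4, 0, 4, 20/3, 32/3, 764/45, …
ICs: h(0) = 4, h′(0) = 4.

f: a_k = 4, 4, 8, 12, 20, 32, 52, …
g: a_k = 1, 0, -2, 0, 2/3, 0, -4/45, …
Product ⇒ symmetric product L₀, ord ≤ 2.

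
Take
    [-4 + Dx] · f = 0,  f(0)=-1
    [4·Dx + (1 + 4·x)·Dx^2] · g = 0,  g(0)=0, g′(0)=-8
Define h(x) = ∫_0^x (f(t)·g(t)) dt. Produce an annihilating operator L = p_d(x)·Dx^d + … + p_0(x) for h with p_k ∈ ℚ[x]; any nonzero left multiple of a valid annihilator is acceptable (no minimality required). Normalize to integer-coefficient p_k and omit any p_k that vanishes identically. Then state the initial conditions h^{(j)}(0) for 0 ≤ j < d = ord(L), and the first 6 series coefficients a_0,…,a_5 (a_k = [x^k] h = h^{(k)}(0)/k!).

L = 64·x·Dx + (-4 - 32·x)·Dx^2 + (1 + 4·x)·Dx^3  (order 3).
h: a_k = 0, 0, 4, 16/3, 32/3, 0, …
ICs: h(0) = 0, h′(0) = 0, h′′(0) = 8.

f: a_k = -1, -4, -8, -32/3, -32/3, -128/15, …
g: a_k = 0, -8, 16, -128/3, 128, -2048/5, …
h₀=f·g: eliminate ⇒ L₀, order ≤ 1·2.
Integrate: L := L₀·Dx.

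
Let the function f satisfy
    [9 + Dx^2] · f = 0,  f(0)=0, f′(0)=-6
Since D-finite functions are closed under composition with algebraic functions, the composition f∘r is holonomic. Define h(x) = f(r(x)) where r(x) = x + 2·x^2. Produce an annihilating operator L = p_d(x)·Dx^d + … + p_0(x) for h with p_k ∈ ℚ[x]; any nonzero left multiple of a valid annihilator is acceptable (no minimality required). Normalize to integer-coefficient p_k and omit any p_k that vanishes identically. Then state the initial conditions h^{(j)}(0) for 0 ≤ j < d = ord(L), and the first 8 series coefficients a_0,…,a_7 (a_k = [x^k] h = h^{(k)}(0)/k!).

L = (9 + 108·x + 432·x^2 + 576·x^3) - 4·Dx + (1 + 4·x)·Dx^2  (order 2).
h: a_k = 0, -6, -12, 9, 54, 2079/20, 63/2, -45117/280, …
ICs: h(0) = 0, h′(0) = -6.

f: a_k = 0, -6, 0, 9, 0, -81/20, 0, 243/280, …
h₀=f(r): pull back L_f along r ⇒ L₀.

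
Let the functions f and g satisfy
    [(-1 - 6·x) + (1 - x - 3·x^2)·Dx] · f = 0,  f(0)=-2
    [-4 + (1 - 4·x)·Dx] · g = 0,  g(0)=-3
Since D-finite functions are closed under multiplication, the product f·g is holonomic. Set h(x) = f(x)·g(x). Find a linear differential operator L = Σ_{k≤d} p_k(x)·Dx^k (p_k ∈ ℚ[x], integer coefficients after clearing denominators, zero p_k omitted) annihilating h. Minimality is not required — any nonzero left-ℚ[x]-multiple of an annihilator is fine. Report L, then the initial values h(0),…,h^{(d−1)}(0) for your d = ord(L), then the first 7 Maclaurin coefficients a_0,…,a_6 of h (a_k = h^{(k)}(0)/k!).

f: a_k = -2, -2, -8, -14, -38, -80, -194, …
g: a_k = -3, -12, -48, -192, -768, -3072, -12288, …
h₀=f·g: eliminate ⇒ L₀, order ≤ 1·1.
L = (-5 + 2·x + 36·x^2) + (1 - 5·x + x^2 + 12·x^3)·Dx  (order 1).
h: a_k = 6, 30, 144, 618, 2586, 10584, 42918, …
ICs: h(0) = 6.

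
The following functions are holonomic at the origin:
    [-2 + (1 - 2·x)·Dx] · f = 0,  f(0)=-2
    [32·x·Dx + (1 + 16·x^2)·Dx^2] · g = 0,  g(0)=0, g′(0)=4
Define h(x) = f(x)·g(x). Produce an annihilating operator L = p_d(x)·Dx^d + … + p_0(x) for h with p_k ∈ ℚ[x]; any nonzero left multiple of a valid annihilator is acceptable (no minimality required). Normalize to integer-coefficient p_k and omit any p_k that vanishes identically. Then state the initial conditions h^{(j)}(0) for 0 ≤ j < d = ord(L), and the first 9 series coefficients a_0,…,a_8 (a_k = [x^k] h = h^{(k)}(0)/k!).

L = 64·x + (4 - 32·x + 128·x^2)·Dx + (-1 + 2·x - 16·x^2 + 32·x^3)·Dx^2  (order 2).
h: a_k = 0, -8, -16, 32/3, 64/3, -5504/15, -11008/15, 337408/105, 674816/105, …
ICs: h(0) = 0, h′(0) = -8.

f: a_k = -2, -4, -8, -16, -32, -64, -128, -256, -512, …
g: a_k = 0, 4, 0, -64/3, 0, 1024/5, 0, -16384/7, 0, …
h₀=f·g: eliminate ⇒ L₀, order ≤ 1·2.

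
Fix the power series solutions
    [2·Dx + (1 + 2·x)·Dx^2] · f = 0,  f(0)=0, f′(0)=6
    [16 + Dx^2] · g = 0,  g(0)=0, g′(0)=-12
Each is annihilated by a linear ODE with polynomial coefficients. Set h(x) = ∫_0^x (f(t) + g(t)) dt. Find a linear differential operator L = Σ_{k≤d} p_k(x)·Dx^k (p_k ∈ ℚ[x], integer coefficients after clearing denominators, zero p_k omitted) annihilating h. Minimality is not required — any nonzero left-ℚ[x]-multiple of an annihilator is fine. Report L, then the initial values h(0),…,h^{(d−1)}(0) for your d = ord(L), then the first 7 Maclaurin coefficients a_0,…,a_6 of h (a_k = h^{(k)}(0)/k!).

L = (160 + 256·x + 256·x^2)·Dx^2 + (48 + 224·x + 384·x^2 + 256·x^3)·Dx^3 + (10 + 16·x + 16·x^2)·Dx^4 + (3 + 14·x + 24·x^2 + 16·x^3)·Dx^5  (order 5).
h: a_k = 0, 0, -3, -2, 10, -12/5, -16/15, …
ICs: h(0) = 0, h′(0) = 0, h′′(0) = -6, h′′′(0) = -12, h′′′′(0) = 240.

f: a_k = 0, 6, -6, 8, -12, 96/5, -32, …
g: a_k = 0, -12, 0, 32, 0, -128/5, 0, …
Sum ⇒ L₀ = lclm(L_f,L_g) in ℚ(x)⟨Dx⟩.
h=∫h₀ ⇒ L = L₀·Dx.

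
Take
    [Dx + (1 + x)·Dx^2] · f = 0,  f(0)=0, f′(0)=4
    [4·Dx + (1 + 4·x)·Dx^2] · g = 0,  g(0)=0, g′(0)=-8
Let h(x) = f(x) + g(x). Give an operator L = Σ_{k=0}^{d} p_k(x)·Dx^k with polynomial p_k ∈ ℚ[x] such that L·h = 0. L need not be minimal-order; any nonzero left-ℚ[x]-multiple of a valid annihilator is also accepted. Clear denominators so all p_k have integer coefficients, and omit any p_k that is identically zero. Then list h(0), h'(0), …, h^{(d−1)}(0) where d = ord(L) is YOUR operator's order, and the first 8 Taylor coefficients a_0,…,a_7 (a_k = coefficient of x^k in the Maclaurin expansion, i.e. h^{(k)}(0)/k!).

L = 8·Dx + (10 + 16·x)·Dx^2 + (1 + 5·x + 4·x^2)·Dx^3  (order 3).
h: a_k = 0, -4, 14, -124/3, 127, -2044/5, 4094/3, -32764/7, …
ICs: h(0) = 0, h′(0) = -4, h′′(0) = 28.

f: a_k = 0, 4, -2, 4/3, -1, 4/5, -2/3, 4/7, …
g: a_k = 0, -8, 16, -128/3, 128, -2048/5, 4096/3, -32768/7, …
Sum ⇒ L₀ = lclm(L_f,L_g) in ℚ(x)⟨Dx⟩.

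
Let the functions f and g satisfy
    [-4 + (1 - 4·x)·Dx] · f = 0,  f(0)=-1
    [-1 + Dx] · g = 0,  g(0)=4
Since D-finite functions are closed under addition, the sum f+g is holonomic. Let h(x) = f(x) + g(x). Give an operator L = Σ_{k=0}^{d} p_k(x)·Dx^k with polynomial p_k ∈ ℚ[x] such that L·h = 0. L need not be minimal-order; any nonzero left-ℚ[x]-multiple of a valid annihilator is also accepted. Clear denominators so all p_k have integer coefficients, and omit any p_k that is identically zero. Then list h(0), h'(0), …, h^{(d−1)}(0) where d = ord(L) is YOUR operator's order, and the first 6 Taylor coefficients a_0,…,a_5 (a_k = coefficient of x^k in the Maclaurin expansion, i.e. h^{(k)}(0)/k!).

L = (-28 - 16·x) + (31 + 8·x - 16·x^2)·Dx + (-3 + 8·x + 16·x^2)·Dx^2  (order 2).
h: a_k = 3, 0, -14, -190/3, -1535/6, -30719/30, …
ICs: h(0) = 3, h′(0) = 0.

f: a_k = -1, -4, -16, -64, -256, -1024, …
g: a_k = 4, 4, 2, 2/3, 1/6, 1/30, …
h₀=f+g: left-lcm gives L₀, ord ≤ 2.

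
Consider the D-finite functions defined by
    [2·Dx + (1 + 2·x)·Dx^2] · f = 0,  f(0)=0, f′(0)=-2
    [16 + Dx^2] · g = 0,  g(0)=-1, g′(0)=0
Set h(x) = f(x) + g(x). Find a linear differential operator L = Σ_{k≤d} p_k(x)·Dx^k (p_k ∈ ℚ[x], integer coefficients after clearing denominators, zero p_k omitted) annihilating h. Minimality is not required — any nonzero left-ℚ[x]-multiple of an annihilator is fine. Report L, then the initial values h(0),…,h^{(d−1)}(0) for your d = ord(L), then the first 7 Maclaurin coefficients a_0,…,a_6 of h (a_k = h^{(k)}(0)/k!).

L = (160 + 256·x + 256·x^2)·Dx + (48 + 224·x + 384·x^2 + 256·x^3)·Dx^2 + (10 + 16·x + 16·x^2)·Dx^3 + (3 + 14·x + 24·x^2 + 16·x^3)·Dx^4  (order 4).
h: a_k = -1, -2, 10, -8/3, -20/3, -32/5, 736/45, …
ICs: h(0) = -1, h′(0) = -2, h′′(0) = 20, h′′′(0) = -16.

f: a_k = 0, -2, 2, -8/3, 4, -32/5, 32/3, …
g: a_k = -1, 0, 8, 0, -32/3, 0, 256/45, …
Sum ⇒ L₀ = lclm(L_f,L_g) in ℚ(x)⟨Dx⟩.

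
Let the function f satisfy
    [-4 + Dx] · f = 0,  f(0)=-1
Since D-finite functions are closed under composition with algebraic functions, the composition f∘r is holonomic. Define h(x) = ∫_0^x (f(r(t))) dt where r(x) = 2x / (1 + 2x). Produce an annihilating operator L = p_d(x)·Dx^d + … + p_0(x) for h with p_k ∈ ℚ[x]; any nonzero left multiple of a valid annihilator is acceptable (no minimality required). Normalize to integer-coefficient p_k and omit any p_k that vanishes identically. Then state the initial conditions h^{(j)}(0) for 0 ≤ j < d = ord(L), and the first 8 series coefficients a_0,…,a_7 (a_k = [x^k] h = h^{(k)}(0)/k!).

L = -8·Dx + (1 + 4·x + 4·x^2)·Dx^2  (order 2).
h: a_k = 0, -1, -4, -16/3, 8/3, 64/15, -448/45, 2816/315, …
ICs: h(0) = 0, h′(0) = -1.

f: a_k = -1, -4, -8, -32/3, -32/3, -128/15, -256/45, -1024/315, …
L₀ from L_f via x↦r, Dx↦r'^{-1}Dx.
h=∫h₀ ⇒ L = L₀·Dx.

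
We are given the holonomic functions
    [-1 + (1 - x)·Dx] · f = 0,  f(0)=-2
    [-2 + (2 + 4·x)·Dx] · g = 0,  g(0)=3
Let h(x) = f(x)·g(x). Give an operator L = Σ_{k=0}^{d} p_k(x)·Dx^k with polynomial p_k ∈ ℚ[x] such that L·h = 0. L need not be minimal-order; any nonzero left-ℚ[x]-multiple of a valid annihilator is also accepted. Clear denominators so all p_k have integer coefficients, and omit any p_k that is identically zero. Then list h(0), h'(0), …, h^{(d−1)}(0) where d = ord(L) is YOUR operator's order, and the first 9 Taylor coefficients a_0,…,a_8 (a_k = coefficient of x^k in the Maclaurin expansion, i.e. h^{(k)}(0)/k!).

L = (2 + x) + (-1 - x + 2·x^2)·Dx  (order 1).
h: a_k = -6, -12, -9, -12, -33/4, -27/2, -45/8, -18, 135/64, …
ICs: h(0) = -6.

f: a_k = -2, -2, -2, -2, -2, -2, -2, -2, -2, …
g: a_k = 3, 3, -3/2, 3/2, -15/8, 21/8, -63/16, 99/16, -1287/128, …
h₀=f·g: eliminate ⇒ L₀, order ≤ 1·1.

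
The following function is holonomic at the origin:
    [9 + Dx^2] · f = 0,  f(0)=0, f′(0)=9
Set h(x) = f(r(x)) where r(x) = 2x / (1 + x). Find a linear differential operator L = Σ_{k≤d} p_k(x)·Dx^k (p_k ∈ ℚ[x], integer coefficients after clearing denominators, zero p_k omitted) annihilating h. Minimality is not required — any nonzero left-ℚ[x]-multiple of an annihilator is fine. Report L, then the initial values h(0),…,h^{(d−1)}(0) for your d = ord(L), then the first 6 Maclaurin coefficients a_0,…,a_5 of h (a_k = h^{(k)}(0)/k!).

f: a_k = 0, 9, 0, -27/2, 0, 243/40, …
Substitute x→r, Dx→(1/r')Dx; clear ⇒ L₀.
L = 36 + (2 + 6·x + 6·x^2 + 2·x^3)·Dx + (1 + 4·x + 6·x^2 + 4·x^3 + x^4)·Dx^2  (order 2).
h: a_k = 0, 18, -18, -90, 306, -2178/5, …
ICs: h(0) = 0, h′(0) = 18.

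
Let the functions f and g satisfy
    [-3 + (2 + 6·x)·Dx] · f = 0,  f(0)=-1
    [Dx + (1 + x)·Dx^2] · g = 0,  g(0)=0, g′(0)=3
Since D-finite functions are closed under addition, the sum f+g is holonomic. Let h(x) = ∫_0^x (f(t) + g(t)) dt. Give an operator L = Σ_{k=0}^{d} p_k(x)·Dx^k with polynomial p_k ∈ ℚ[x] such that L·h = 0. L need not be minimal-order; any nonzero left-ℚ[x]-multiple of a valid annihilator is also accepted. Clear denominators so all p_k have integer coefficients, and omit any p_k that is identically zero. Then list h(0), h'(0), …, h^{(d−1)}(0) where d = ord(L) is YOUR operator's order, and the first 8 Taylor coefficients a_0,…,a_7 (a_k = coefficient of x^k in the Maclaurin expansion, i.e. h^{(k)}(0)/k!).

L = (-15 + 9·x)·Dx^2 + (-19 - 6·x + 45·x^2)·Dx^3 + (-2 - 2·x + 18·x^2 + 18·x^3)·Dx^4  (order 4).
h: a_k = 0, -1, 3/4, -1/8, -11/64, 309/640, -2579/2560, 14797/7168, …
ICs: h(0) = 0, h′(0) = -1, h′′(0) = 3/2, h′′′(0) = -3/4.

f: a_k = -1, -3/2, 9/8, -27/16, 405/128, -1701/256, 15309/1024, -72171/2048, …
g: a_k = 0, 3, -3/2, 1, -3/4, 3/5, -1/2, 3/7, …
h₀=f+g: left-lcm gives L₀, ord ≤ 3.
h=∫₀ˣh₀: take L = L₀·Dx.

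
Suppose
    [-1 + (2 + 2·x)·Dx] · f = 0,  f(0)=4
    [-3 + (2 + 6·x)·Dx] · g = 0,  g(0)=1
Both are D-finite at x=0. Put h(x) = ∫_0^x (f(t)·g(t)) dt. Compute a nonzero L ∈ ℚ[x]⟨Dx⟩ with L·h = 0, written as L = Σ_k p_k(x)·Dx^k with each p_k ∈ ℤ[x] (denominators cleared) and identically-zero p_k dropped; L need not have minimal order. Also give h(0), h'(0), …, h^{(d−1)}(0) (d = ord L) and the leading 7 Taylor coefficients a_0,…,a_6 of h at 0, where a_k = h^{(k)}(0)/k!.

f: a_k = 4, 2, -1/2, 1/4, -5/32, 7/64, -21/256, …
g: a_k = 1, 3/2, -9/8, 27/16, -405/128, 1701/256, -15309/1024, …
Sym-product of L_f,L_g gives L₀ (≤ ord 1).
h=∫h₀ ⇒ L = L₀·Dx.
L = (-2 - 3·x)·Dx + (1 + 4·x + 3·x^2)·Dx^2  (order 2).
h: a_k = 0, 4, 4, -2/3, 1, -17/10, 19/6, …
ICs: h(0) = 0, h′(0) = 4.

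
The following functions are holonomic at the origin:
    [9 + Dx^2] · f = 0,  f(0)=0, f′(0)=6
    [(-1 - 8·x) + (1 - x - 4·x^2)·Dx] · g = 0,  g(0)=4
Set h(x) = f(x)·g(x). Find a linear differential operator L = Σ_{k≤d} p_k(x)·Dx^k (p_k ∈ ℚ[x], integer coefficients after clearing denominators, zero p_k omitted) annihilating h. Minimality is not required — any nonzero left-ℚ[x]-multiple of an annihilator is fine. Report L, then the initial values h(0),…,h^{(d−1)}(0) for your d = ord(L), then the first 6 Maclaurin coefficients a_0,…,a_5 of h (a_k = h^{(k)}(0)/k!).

L = (-1 + 9·x + 36·x^2) + (2 + 16·x)·Dx + (-1 + x + 4·x^2)·Dx^2  (order 2).
h: a_k = 0, 24, 24, 84, 180, 2661/5, …
ICs: h(0) = 0, h′(0) = 24.

f: a_k = 0, 6, 0, -9, 0, 81/20, …
g: a_k = 4, 4, 20, 36, 116, 260, …
L₀ := L_f ⊗_s L_g (sym. prod.), ord ≤ 2.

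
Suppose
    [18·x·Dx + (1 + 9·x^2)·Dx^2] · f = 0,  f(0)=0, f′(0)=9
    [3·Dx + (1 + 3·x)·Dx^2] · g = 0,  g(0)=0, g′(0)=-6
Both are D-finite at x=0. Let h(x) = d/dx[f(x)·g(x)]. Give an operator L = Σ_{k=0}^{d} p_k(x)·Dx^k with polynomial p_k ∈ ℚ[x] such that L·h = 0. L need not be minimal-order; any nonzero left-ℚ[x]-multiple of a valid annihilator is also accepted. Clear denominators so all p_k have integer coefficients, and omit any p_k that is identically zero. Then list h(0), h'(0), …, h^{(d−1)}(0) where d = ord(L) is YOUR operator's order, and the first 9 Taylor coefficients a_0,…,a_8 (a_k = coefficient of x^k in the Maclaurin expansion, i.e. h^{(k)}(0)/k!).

L = (648 + 3564·x + 19440·x^2 + 113724·x^3 + 262440·x^4 + 341172·x^5 + 236196·x^7) + (162 + 3348·x + 24948·x^2 + 117612·x^3 + 396576·x^4 + 813564·x^5 + 918540·x^6 + 236196·x^7 + 826686·x^8)·Dx + (36 + 576·x + 5184·x^2 + 25272·x^3 + 87480·x^4 + 227448·x^5 + 419904·x^6 + 472392·x^7 + 236196·x^8 + 472392·x^9)·Dx^2 + (5 + 54·x + 333·x^2 + 1512·x^3 + 5346·x^4 + 14580·x^5 + 30618·x^6 + 52488·x^7 + 59049·x^8 + 39366·x^9 + 59049·x^10)·Dx^3  (order 3).
h: a_k = 0, -108, 243, 0, 1215/2, -37908/5, 168399/10, 0, 7144929/140, …
ICs: h(0) = 0, h′(0) = -108, h′′(0) = 486.

f: a_k = 0, 9, 0, -27, 0, 729/5, 0, -6561/7, 0, …
g: a_k = 0, -6, 9, -18, 81/2, -486/5, 243, -4374/7, 6561/4, …
h₀=f·g: eliminate ⇒ L₀, order ≤ 2·2.
h₀' ⇒ L via d/dx closure of L₀.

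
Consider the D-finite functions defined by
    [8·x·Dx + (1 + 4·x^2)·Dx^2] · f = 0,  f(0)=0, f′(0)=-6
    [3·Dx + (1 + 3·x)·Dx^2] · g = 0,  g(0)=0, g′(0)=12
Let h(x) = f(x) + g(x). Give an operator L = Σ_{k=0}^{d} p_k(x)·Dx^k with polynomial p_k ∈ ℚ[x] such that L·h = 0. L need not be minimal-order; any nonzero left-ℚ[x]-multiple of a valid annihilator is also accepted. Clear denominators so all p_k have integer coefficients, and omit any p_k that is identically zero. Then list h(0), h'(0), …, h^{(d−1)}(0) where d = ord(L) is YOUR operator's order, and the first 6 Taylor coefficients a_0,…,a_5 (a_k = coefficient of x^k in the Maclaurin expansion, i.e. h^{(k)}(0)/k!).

L = (-24 - 216·x + 288·x^2 + 288·x^3)·Dx + (-26 - 48·x - 120·x^2 + 576·x^3 + 576·x^4)·Dx^2 + (-3 - x + 24·x^2 + 32·x^3 + 144·x^4 + 144·x^5)·Dx^3  (order 3).
h: a_k = 0, 6, -18, 44, -81, 876/5, …
ICs: h(0) = 0, h′(0) = 6, h′′(0) = -36.

f: a_k = 0, -6, 0, 8, 0, -96/5, …
g: a_k = 0, 12, -18, 36, -81, 972/5, …
f+g: L₀ = lclm(L_f,L_g), ord ≤ 2+2.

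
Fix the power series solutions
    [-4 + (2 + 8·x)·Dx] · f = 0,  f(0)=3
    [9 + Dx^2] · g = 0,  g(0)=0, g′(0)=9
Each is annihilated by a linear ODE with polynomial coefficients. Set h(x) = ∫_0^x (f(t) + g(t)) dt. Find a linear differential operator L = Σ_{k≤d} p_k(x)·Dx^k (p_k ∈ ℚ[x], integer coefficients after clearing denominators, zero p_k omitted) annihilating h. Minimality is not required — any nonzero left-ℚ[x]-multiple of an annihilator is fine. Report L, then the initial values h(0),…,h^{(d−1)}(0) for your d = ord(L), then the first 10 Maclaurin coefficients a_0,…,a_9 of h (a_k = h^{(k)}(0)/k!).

L = (-378 - 1296·x - 2592·x^2)·Dx + (45 + 828·x + 3888·x^2 + 5184·x^3)·Dx^2 + (-42 - 144·x - 288·x^2)·Dx^3 + (5 + 92·x + 432·x^2 + 576·x^3)·Dx^4  (order 4).
h: a_k = 0, 3, 15/2, -2, -3/8, -6, 1201/80, -36, 442791/4480, -286, …
ICs: h(0) = 0, h′(0) = 3, h′′(0) = 15, h′′′(0) = -12.

f: a_k = 3, 6, -6, 12, -30, 84, -252, 792, -2574, 8580, …
g: a_k = 0, 9, 0, -27/2, 0, 243/40, 0, -729/560, 0, 729/4480, …
f+g: L₀ = lclm(L_f,L_g), ord ≤ 1+2.
∫: right-multiply L₀ by Dx.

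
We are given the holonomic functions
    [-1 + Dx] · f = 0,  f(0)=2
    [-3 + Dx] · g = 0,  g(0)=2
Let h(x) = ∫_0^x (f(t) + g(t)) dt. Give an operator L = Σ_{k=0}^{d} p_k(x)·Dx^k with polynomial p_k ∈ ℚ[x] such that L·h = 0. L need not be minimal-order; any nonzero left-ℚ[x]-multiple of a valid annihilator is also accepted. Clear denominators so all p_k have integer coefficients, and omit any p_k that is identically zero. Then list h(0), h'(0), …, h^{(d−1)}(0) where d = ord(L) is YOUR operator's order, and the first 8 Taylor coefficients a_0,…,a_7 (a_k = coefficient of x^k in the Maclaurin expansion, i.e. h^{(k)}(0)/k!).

f: a_k = 2, 2, 1, 1/3, 1/12, 1/60, 1/360, 1/2520, …
g: a_k = 2, 6, 9, 9, 27/4, 81/20, 81/40, 243/280, …
Sum ⇒ L₀ = lclm(L_f,L_g) in ℚ(x)⟨Dx⟩.
Integrate: L := L₀·Dx.
L = 3·Dx - 4·Dx^2 + Dx^3  (order 3).
h: a_k = 0, 4, 4, 10/3, 7/3, 41/30, 61/90, 73/252, …
ICs: h(0) = 0, h′(0) = 4, h′′(0) = 8.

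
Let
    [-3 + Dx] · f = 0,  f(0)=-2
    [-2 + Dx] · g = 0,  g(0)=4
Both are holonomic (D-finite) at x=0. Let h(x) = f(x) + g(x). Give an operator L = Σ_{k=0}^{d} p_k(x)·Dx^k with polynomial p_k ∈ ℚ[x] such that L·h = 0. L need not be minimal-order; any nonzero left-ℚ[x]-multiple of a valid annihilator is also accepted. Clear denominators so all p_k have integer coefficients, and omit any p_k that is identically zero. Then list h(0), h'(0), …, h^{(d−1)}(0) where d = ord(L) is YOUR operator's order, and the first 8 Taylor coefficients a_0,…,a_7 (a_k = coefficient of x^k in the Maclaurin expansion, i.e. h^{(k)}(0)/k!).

f: a_k = -2, -6, -9, -9, -27/4, -81/20, -81/40, -243/280, …
g: a_k = 4, 8, 8, 16/3, 8/3, 16/15, 16/45, 32/315, …
L₀ := lclm(L_f,L_g); ord L₀ ≤ 1+1.
L = 6 - 5·Dx + Dx^2  (order 2).
h: a_k = 2, 2, -1, -11/3, -49/12, -179/60, -601/360, -1931/2520, …
ICs: h(0) = 2, h′(0) = 2.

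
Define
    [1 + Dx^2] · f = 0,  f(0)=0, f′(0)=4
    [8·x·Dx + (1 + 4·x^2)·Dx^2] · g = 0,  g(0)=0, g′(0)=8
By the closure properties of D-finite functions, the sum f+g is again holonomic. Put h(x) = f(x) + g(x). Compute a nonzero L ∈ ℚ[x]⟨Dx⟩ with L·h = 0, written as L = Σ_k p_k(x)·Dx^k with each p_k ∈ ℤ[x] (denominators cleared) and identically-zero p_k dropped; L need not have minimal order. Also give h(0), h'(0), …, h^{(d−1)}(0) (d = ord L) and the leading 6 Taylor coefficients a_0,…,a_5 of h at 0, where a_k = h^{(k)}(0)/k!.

f: a_k = 0, 4, 0, -2/3, 0, 1/30, …
g: a_k = 0, 8, 0, -32/3, 0, 128/5, …
f+g: L₀ = lclm(L_f,L_g), ord ≤ 2+2.
L = (-376·x + 1600·x^3 + 128·x^5)·Dx + (-7 + 76·x^2 + 432·x^4 + 64·x^6)·Dx^2 + (-376·x + 1600·x^3 + 128·x^5)·Dx^3 + (-7 + 76·x^2 + 432·x^4 + 64·x^6)·Dx^4  (order 4).
h: a_k = 0, 12, 0, -34/3, 0, 769/30, …
ICs: h(0) = 0, h′(0) = 12, h′′(0) = 0, h′′′(0) = -68.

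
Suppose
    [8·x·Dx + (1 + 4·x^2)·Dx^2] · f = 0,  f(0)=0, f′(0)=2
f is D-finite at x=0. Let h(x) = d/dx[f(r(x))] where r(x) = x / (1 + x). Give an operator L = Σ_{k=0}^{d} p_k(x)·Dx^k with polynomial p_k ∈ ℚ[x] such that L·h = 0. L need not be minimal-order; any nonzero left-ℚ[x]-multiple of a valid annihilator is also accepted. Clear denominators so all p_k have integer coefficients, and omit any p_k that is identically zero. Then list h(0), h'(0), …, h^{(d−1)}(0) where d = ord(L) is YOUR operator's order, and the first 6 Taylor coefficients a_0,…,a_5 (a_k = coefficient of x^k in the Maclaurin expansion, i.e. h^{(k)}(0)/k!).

f: a_k = 0, 2, 0, -8/3, 0, 32/5, …
L₀ from L_f via x↦r, Dx↦r'^{-1}Dx.
h=h₀': d/dx-closure on L₀ ⇒ L.
L = (2 + 10·x) + (1 + 2·x + 5·x^2)·Dx  (order 1).
h: a_k = 2, -4, -2, 24, -38, -44, …
ICs: h(0) = 2.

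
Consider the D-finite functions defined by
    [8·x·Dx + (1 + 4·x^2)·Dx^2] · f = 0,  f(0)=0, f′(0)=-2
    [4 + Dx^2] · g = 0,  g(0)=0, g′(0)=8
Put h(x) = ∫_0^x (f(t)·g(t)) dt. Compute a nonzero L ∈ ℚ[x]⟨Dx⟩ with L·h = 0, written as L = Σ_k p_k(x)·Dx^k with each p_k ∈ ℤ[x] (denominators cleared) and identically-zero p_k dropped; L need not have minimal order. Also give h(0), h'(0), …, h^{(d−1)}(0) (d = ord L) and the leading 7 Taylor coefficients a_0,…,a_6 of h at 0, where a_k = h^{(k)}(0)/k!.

L = (80 + 832·x^2 + 1408·x^4 + 2048·x^6 + 2048·x^8)·Dx + (96·x + 640·x^3 + 1536·x^5 + 2048·x^7)·Dx^2 + (24 + 256·x^2 + 576·x^4 + 1024·x^6 + 1024·x^8)·Dx^3 + (24·x + 160·x^3 + 384·x^5 + 512·x^7)·Dx^4 + (1 + 12·x^2 + 56·x^4 + 128·x^6 + 128·x^8)·Dx^5  (order 5).
h: a_k = 0, 0, 0, -16/3, 0, 32/5, 0, …
ICs: h(0) = 0, h′(0) = 0, h′′(0) = 0, h′′′(0) = -32, h′′′′(0) = 0.

f: a_k = 0, -2, 0, 8/3, 0, -32/5, 0, …
g: a_k = 0, 8, 0, -16/3, 0, 16/15, 0, …
Product ⇒ symmetric product L₀, ord ≤ 4.
Integrate: L := L₀·Dx.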